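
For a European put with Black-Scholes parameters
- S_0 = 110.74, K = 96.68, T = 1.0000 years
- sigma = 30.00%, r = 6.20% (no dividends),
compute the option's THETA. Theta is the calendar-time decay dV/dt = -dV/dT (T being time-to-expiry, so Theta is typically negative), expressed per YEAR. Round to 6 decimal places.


Answer: Theta = -3.056425

Derivation:
d1 = 0.8092618519; d2 = 0.5092618519
phi(d1) = 0.2875406879; exp(-qT) = 1.0000000000; exp(-rT) = 0.9398828868
Theta = -S*exp(-qT)*phi(d1)*sigma/(2*sqrt(T)) + r*K*exp(-rT)*N(-d2) - q*S*exp(-qT)*N(-d1)
N(-d1) = 0.2091822721; N(-d2) = 0.3052843468; sqrt(T) = 1.0000000000
Term 1 = -110.7400 * 1.0000000000 * 0.2875406879 * 0.3000 / (2 * 1.0000000000) = -4.7763383667
Term 2 = 0.0620 * 96.6800 * 0.9398828868 * 0.3052843468 = 1.7199135188
Term 3 = 0 (no dividend yield, q = 0)
Theta = -4.7763383667 + (1.7199135188) + (0.0000000000) = -3.056425


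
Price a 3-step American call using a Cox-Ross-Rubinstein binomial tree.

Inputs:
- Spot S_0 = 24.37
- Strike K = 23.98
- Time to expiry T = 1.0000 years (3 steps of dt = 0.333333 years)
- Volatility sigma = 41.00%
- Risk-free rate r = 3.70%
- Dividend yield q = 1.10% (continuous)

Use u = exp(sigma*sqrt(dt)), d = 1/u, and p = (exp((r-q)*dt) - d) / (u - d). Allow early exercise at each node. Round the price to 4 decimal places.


dt = T/N = 0.333333
u = exp(sigma*sqrt(dt)) = 1.267078; d = 1/u = 0.789217
p = (exp((r-q)*dt) - d) / (u - d) = 0.459312
Discount per step: exp(-r*dt) = 0.987742
Stock lattice S(k, i) with i counting down-moves:
  k=0: S(0,0) = 24.3700
  k=1: S(1,0) = 30.8787; S(1,1) = 19.2332
  k=2: S(2,0) = 39.1257; S(2,1) = 24.3700; S(2,2) = 15.1792
  k=3: S(3,0) = 49.5753; S(3,1) = 30.8787; S(3,2) = 19.2332; S(3,3) = 11.9797
Terminal payoffs V(N, i) = max(S_T - K, 0):
  V(3,0) = 25.595348; V(3,1) = 6.898695; V(3,2) = 0.000000; V(3,3) = 0.000000
Backward induction: V(k, i) = exp(-r*dt) * [p * V(k+1, i) + (1-p) * V(k+1, i+1)]; then take max(V_cont, immediate exercise) for American.
  V(2,0) = exp(-r*dt) * [p*25.595348 + (1-p)*6.898695] = 15.296460; exercise = 15.145721; V(2,0) = max -> 15.296460
  V(2,1) = exp(-r*dt) * [p*6.898695 + (1-p)*0.000000] = 3.129811; exercise = 0.390000; V(2,1) = max -> 3.129811
  V(2,2) = exp(-r*dt) * [p*0.000000 + (1-p)*0.000000] = 0.000000; exercise = 0.000000; V(2,2) = max -> 0.000000
  V(1,0) = exp(-r*dt) * [p*15.296460 + (1-p)*3.129811] = 8.611231; exercise = 6.898695; V(1,0) = max -> 8.611231
  V(1,1) = exp(-r*dt) * [p*3.129811 + (1-p)*0.000000] = 1.419937; exercise = 0.000000; V(1,1) = max -> 1.419937
  V(0,0) = exp(-r*dt) * [p*8.611231 + (1-p)*1.419937] = 4.665089; exercise = 0.390000; V(0,0) = max -> 4.665089

Answer: Price = V(0,0) = 4.6651


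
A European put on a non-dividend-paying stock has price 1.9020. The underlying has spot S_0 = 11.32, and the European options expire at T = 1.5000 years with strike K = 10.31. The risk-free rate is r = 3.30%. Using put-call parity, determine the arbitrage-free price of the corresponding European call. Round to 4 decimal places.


Answer: Call price = 3.4099

Derivation:
Put-call parity: C - P = S_0 * exp(-qT) - K * exp(-rT).
S_0 * exp(-qT) = 11.3200 * 1.00000000 = 11.32000000
K * exp(-rT) = 10.3100 * 0.95170516 = 9.81208018
C = P + S*exp(-qT) - K*exp(-rT)
C = 1.9020 + 11.32000000 - 9.81208018 = 3.4099


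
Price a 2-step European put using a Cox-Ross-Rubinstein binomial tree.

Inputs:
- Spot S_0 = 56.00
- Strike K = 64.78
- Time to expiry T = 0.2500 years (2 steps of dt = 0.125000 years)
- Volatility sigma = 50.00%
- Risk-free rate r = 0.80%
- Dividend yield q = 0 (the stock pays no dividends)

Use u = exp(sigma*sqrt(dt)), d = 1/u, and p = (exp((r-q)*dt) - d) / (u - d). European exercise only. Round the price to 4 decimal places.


dt = T/N = 0.125000
u = exp(sigma*sqrt(dt)) = 1.193365; d = 1/u = 0.837967
p = (exp((r-q)*dt) - d) / (u - d) = 0.458736
Discount per step: exp(-r*dt) = 0.999000
Stock lattice S(k, i) with i counting down-moves:
  k=0: S(0,0) = 56.0000
  k=1: S(1,0) = 66.8284; S(1,1) = 46.9261
  k=2: S(2,0) = 79.7507; S(2,1) = 56.0000; S(2,2) = 39.3226
Terminal payoffs V(N, i) = max(K - S_T, 0):
  V(2,0) = 0.000000; V(2,1) = 8.780000; V(2,2) = 25.457444
Backward induction: V(k, i) = exp(-r*dt) * [p * V(k+1, i) + (1-p) * V(k+1, i+1)].
  V(1,0) = exp(-r*dt) * [p*0.000000 + (1-p)*8.780000] = 4.747551
  V(1,1) = exp(-r*dt) * [p*8.780000 + (1-p)*25.457444] = 17.789107
  V(0,0) = exp(-r*dt) * [p*4.747551 + (1-p)*17.789107] = 11.794679

Answer: Price = V(0,0) = 11.7947


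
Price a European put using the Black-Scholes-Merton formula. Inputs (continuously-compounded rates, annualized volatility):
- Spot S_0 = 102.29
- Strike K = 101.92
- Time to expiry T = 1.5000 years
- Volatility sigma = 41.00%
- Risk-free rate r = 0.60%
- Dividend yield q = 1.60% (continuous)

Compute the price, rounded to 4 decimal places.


Answer: Price = 20.4868

Derivation:
d1 = (ln(S/K) + (r - q + 0.5*sigma^2) * T) / (sigma * sqrt(T)) = 0.22841736
d2 = d1 - sigma * sqrt(T) = -0.27372804
exp(-rT) = 0.99104038; exp(-qT) = 0.97628571
P = K * exp(-rT) * N(-d2) - S_0 * exp(-qT) * N(-d1)
N(-d1) = 0.40966090; N(-d2) = 0.60785319
P = 101.9200 * 0.99104038 * 0.60785319 - 102.2900 * 0.97628571 * 0.40966090 = 20.4868


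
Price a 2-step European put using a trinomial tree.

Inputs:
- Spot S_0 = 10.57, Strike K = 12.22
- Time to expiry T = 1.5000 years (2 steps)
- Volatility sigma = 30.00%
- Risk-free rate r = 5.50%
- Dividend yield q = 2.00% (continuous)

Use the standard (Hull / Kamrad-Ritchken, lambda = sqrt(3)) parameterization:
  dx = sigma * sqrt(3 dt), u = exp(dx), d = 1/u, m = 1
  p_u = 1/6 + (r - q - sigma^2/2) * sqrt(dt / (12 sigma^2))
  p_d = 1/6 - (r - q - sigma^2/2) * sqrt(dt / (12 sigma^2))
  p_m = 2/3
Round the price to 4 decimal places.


Answer: Price = V(0,0) = 2.1603

Derivation:
dt = T/N = 0.750000; dx = sigma*sqrt(3*dt) = 0.450000
u = exp(dx) = 1.568312; d = 1/u = 0.637628
p_u = 0.158333, p_m = 0.666667, p_d = 0.175000
Discount per step: exp(-r*dt) = 0.959589
Stock lattice S(k, j) with j the centered position index:
  k=0: S(0,+0) = 10.5700
  k=1: S(1,-1) = 6.7397; S(1,+0) = 10.5700; S(1,+1) = 16.5771
  k=2: S(2,-2) = 4.2974; S(2,-1) = 6.7397; S(2,+0) = 10.5700; S(2,+1) = 16.5771; S(2,+2) = 25.9980
Terminal payoffs V(N, j) = max(K - S_T, 0):
  V(2,-2) = 7.922559; V(2,-1) = 5.480270; V(2,+0) = 1.650000; V(2,+1) = 0.000000; V(2,+2) = 0.000000
Backward induction: V(k, j) = exp(-r*dt) * [p_u * V(k+1, j+1) + p_m * V(k+1, j) + p_d * V(k+1, j-1)]
  V(1,-1) = exp(-r*dt) * [p_u*1.650000 + p_m*5.480270 + p_d*7.922559] = 5.086985
  V(1,+0) = exp(-r*dt) * [p_u*0.000000 + p_m*1.650000 + p_d*5.480270] = 1.975840
  V(1,+1) = exp(-r*dt) * [p_u*0.000000 + p_m*0.000000 + p_d*1.650000] = 0.277081
  V(0,+0) = exp(-r*dt) * [p_u*0.277081 + p_m*1.975840 + p_d*5.086985] = 2.160342


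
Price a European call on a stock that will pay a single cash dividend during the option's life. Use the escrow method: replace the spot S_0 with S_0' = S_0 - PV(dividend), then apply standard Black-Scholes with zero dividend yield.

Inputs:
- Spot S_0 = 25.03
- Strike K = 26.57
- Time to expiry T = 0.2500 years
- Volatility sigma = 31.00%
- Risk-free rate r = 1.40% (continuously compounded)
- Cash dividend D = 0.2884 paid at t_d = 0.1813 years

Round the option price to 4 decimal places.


Answer: Price = 0.8631

Derivation:
PV(D) = D * exp(-r * t_d) = 0.2884 * 0.99746502 = 0.28766891
S_0' = S_0 - PV(D) = 25.0300 - 0.28766891 = 24.74233109
d1 = (ln(S_0'/K) + (r + sigma^2/2)*T) / (sigma*sqrt(T)) = -0.35970757
d2 = d1 - sigma*sqrt(T) = -0.51470757
exp(-rT) = 0.99650612
N(d1) = 0.35953291; N(d2) = 0.30337869
C = S_0' * N(d1) - K * exp(-rT) * N(d2) = 24.74233109 * 0.35953291 - 26.5700 * 0.99650612 * 0.30337869 = 0.8631


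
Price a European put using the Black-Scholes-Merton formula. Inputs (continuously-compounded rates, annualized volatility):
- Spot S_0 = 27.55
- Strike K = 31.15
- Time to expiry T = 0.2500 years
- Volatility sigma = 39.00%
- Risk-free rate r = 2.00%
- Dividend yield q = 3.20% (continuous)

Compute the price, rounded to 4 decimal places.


d1 = (ln(S/K) + (r - q + 0.5*sigma^2) * T) / (sigma * sqrt(T)) = -0.54768825
d2 = d1 - sigma * sqrt(T) = -0.74268825
exp(-rT) = 0.99501248; exp(-qT) = 0.99203191
P = K * exp(-rT) * N(-d2) - S_0 * exp(-qT) * N(-d1)
N(-d1) = 0.70804701; N(-d2) = 0.77116478
P = 31.1500 * 0.99501248 * 0.77116478 - 27.5500 * 0.99203191 * 0.70804701 = 4.5507

Answer: Price = 4.5507


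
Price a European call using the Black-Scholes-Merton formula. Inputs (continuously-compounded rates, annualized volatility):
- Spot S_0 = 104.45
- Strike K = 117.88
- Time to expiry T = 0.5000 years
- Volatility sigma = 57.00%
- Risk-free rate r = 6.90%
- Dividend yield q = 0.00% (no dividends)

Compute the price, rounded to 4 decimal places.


Answer: Price = 13.1129

Derivation:
d1 = (ln(S/K) + (r - q + 0.5*sigma^2) * T) / (sigma * sqrt(T)) = -0.01298513
d2 = d1 - sigma * sqrt(T) = -0.41603600
exp(-rT) = 0.96608834; exp(-qT) = 1.00000000
C = S_0 * exp(-qT) * N(d1) - K * exp(-rT) * N(d2)
N(d1) = 0.49481983; N(d2) = 0.33869183
C = 104.4500 * 1.00000000 * 0.49481983 - 117.8800 * 0.96608834 * 0.33869183 = 13.1129


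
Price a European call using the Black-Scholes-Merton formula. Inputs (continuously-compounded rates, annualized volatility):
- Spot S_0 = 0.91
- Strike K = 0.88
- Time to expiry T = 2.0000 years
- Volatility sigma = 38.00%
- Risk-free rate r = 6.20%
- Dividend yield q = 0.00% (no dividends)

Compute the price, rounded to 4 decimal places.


d1 = (ln(S/K) + (r - q + 0.5*sigma^2) * T) / (sigma * sqrt(T)) = 0.56181996
d2 = d1 - sigma * sqrt(T) = 0.02441880
exp(-rT) = 0.88337984; exp(-qT) = 1.00000000
C = S_0 * exp(-qT) * N(d1) - K * exp(-rT) * N(d2)
N(d1) = 0.71288065; N(d2) = 0.50974072
C = 0.9100 * 1.00000000 * 0.71288065 - 0.8800 * 0.88337984 * 0.50974072 = 0.2525

Answer: Price = 0.2525


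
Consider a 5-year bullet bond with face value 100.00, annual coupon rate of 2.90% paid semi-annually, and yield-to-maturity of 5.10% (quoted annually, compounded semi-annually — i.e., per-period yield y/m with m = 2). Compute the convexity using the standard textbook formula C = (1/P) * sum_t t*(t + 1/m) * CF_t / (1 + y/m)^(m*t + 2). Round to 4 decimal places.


Coupon per period c = face * coupon_rate / m = 1.450000
Periods per year m = 2; per-period yield y/m = 0.025500
Number of cashflows N = 10
Cashflows (t years, CF_t, discount factor 1/(1+y/m)^(m*t), PV):
  t = 0.5000: CF_t = 1.450000, DF = 0.975134, PV = 1.413944
  t = 1.0000: CF_t = 1.450000, DF = 0.950886, PV = 1.378785
  t = 1.5000: CF_t = 1.450000, DF = 0.927242, PV = 1.344501
  t = 2.0000: CF_t = 1.450000, DF = 0.904185, PV = 1.311068
  t = 2.5000: CF_t = 1.450000, DF = 0.881702, PV = 1.278467
  t = 3.0000: CF_t = 1.450000, DF = 0.859777, PV = 1.246677
  t = 3.5000: CF_t = 1.450000, DF = 0.838398, PV = 1.215677
  t = 4.0000: CF_t = 1.450000, DF = 0.817551, PV = 1.185448
  t = 4.5000: CF_t = 1.450000, DF = 0.797222, PV = 1.155971
  t = 5.0000: CF_t = 101.450000, DF = 0.777398, PV = 78.867015
Price P = sum_t PV_t = 90.397556
Convexity numerator sum_t t*(t + 1/m) * CF_t / (1+y/m)^(m*t + 2):
  t = 0.5000: term = 0.672250
  t = 1.0000: term = 1.966603
  t = 1.5000: term = 3.835402
  t = 2.0000: term = 6.233386
  t = 2.5000: term = 9.117581
  t = 3.0000: term = 12.447209
  t = 3.5000: term = 16.183597
  t = 4.0000: term = 20.290085
  t = 4.5000: term = 24.731941
  t = 5.0000: term = 2062.323396
Convexity = (1/P) * sum = 2157.801450 / 90.397556 = 23.870130

Answer: Convexity = 23.8701


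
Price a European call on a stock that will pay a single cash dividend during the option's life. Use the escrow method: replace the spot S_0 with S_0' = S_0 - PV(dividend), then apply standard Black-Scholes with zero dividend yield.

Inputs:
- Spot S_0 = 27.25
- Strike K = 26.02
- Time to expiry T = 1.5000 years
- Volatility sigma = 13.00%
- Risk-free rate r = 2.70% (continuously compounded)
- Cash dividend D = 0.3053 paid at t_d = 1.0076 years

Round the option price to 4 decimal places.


Answer: Price = 2.8131

Derivation:
PV(D) = D * exp(-r * t_d) = 0.3053 * 0.97316153 = 0.29710621
S_0' = S_0 - PV(D) = 27.2500 - 0.29710621 = 26.95289379
d1 = (ln(S_0'/K) + (r + sigma^2/2)*T) / (sigma*sqrt(T)) = 0.55521890
d2 = d1 - sigma*sqrt(T) = 0.39600206
exp(-rT) = 0.96030916
N(d1) = 0.71062753; N(d2) = 0.65394825
C = S_0' * N(d1) - K * exp(-rT) * N(d2) = 26.95289379 * 0.71062753 - 26.0200 * 0.96030916 * 0.65394825 = 2.8131


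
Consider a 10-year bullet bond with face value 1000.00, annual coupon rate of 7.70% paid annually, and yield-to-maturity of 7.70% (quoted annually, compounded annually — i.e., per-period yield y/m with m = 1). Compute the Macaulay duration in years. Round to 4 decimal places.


Coupon per period c = face * coupon_rate / m = 77.000000
Periods per year m = 1; per-period yield y/m = 0.077000
Number of cashflows N = 10
Cashflows (t years, CF_t, discount factor 1/(1+y/m)^(m*t), PV):
  t = 1.0000: CF_t = 77.000000, DF = 0.928505, PV = 71.494893
  t = 2.0000: CF_t = 77.000000, DF = 0.862122, PV = 66.383373
  t = 3.0000: CF_t = 77.000000, DF = 0.800484, PV = 61.637301
  t = 4.0000: CF_t = 77.000000, DF = 0.743254, PV = 57.230549
  t = 5.0000: CF_t = 77.000000, DF = 0.690115, PV = 53.138857
  t = 6.0000: CF_t = 77.000000, DF = 0.640775, PV = 49.339700
  t = 7.0000: CF_t = 77.000000, DF = 0.594963, PV = 45.812164
  t = 8.0000: CF_t = 77.000000, DF = 0.552426, PV = 42.536828
  t = 9.0000: CF_t = 77.000000, DF = 0.512931, PV = 39.495662
  t = 10.0000: CF_t = 1077.000000, DF = 0.476259, PV = 512.930673
Price P = sum_t PV_t = 1000.000000
Macaulay numerator sum_t t * PV_t:
  t * PV_t at t = 1.0000: 71.494893
  t * PV_t at t = 2.0000: 132.766747
  t * PV_t at t = 3.0000: 184.911904
  t * PV_t at t = 4.0000: 228.922196
  t * PV_t at t = 5.0000: 265.694285
  t * PV_t at t = 6.0000: 296.038201
  t * PV_t at t = 7.0000: 320.685145
  t * PV_t at t = 8.0000: 340.294622
  t * PV_t at t = 9.0000: 355.460956
  t * PV_t at t = 10.0000: 5129.306729
Macaulay duration D = (sum_t t * PV_t) / P = 7325.575677 / 1000.000000 = 7.325576

Answer: Macaulay duration = 7.3256 years


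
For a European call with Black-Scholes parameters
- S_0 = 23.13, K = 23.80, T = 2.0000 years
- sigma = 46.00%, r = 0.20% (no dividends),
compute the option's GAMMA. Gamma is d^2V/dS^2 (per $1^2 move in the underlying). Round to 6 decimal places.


Answer: Gamma = 0.025440

Derivation:
d1 = 0.2875232914; d2 = -0.3630149473
phi(d1) = 0.3827882347; exp(-qT) = 1.0000000000; exp(-rT) = 0.9960079893
Gamma = exp(-qT) * phi(d1) / (S * sigma * sqrt(T)) = 1.0000000000 * 0.3827882347 / (23.1300 * 0.4600 * 1.4142135624) = 0.025440


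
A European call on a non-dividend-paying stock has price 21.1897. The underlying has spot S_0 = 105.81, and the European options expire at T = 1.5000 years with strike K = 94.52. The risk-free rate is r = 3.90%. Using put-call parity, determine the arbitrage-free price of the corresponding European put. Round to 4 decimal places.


Answer: Put price = 4.5289

Derivation:
Put-call parity: C - P = S_0 * exp(-qT) - K * exp(-rT).
S_0 * exp(-qT) = 105.8100 * 1.00000000 = 105.81000000
K * exp(-rT) = 94.5200 * 0.94317824 = 89.14920728
P = C - S*exp(-qT) + K*exp(-rT)
P = 21.1897 - 105.81000000 + 89.14920728 = 4.5289


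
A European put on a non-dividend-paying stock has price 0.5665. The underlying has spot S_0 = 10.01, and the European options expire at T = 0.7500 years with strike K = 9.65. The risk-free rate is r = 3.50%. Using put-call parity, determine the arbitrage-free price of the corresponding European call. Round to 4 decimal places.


Put-call parity: C - P = S_0 * exp(-qT) - K * exp(-rT).
S_0 * exp(-qT) = 10.0100 * 1.00000000 = 10.01000000
K * exp(-rT) = 9.6500 * 0.97409154 = 9.39998333
C = P + S*exp(-qT) - K*exp(-rT)
C = 0.5665 + 10.01000000 - 9.39998333 = 1.1765

Answer: Call price = 1.1765


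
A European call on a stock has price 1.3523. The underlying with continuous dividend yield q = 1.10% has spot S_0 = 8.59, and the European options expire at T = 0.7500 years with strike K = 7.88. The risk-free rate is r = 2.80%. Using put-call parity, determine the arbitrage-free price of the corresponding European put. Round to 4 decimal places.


Answer: Put price = 0.5491

Derivation:
Put-call parity: C - P = S_0 * exp(-qT) - K * exp(-rT).
S_0 * exp(-qT) = 8.5900 * 0.99178394 = 8.51942403
K * exp(-rT) = 7.8800 * 0.97921896 = 7.71624544
P = C - S*exp(-qT) + K*exp(-rT)
P = 1.3523 - 8.51942403 + 7.71624544 = 0.5491


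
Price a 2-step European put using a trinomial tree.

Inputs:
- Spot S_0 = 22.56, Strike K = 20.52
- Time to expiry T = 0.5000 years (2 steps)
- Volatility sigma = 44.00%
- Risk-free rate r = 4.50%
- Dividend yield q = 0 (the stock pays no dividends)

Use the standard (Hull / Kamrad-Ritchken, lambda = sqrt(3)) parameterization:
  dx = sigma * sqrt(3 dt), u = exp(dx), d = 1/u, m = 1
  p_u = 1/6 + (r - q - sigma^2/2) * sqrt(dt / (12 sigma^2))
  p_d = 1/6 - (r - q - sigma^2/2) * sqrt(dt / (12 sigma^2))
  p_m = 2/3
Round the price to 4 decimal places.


dt = T/N = 0.250000; dx = sigma*sqrt(3*dt) = 0.381051
u = exp(dx) = 1.463823; d = 1/u = 0.683143
p_u = 0.149674, p_m = 0.666667, p_d = 0.183659
Discount per step: exp(-r*dt) = 0.988813
Stock lattice S(k, j) with j the centered position index:
  k=0: S(0,+0) = 22.5600
  k=1: S(1,-1) = 15.4117; S(1,+0) = 22.5600; S(1,+1) = 33.0238
  k=2: S(2,-2) = 10.5284; S(2,-1) = 15.4117; S(2,+0) = 22.5600; S(2,+1) = 33.0238; S(2,+2) = 48.3410
Terminal payoffs V(N, j) = max(K - S_T, 0):
  V(2,-2) = 9.991603; V(2,-1) = 5.108296; V(2,+0) = 0.000000; V(2,+1) = 0.000000; V(2,+2) = 0.000000
Backward induction: V(k, j) = exp(-r*dt) * [p_u * V(k+1, j+1) + p_m * V(k+1, j) + p_d * V(k+1, j-1)]
  V(1,-1) = exp(-r*dt) * [p_u*0.000000 + p_m*5.108296 + p_d*9.991603] = 5.181953
  V(1,+0) = exp(-r*dt) * [p_u*0.000000 + p_m*0.000000 + p_d*5.108296] = 0.927690
  V(1,+1) = exp(-r*dt) * [p_u*0.000000 + p_m*0.000000 + p_d*0.000000] = 0.000000
  V(0,+0) = exp(-r*dt) * [p_u*0.000000 + p_m*0.927690 + p_d*5.181953] = 1.552607

Answer: Price = V(0,0) = 1.5526


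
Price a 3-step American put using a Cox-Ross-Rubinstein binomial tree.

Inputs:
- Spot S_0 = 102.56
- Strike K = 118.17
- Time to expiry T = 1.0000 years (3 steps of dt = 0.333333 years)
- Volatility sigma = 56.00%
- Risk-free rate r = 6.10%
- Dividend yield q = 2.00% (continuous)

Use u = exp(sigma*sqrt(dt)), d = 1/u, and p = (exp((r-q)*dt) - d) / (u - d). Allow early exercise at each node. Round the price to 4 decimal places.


dt = T/N = 0.333333
u = exp(sigma*sqrt(dt)) = 1.381702; d = 1/u = 0.723745
p = (exp((r-q)*dt) - d) / (u - d) = 0.440782
Discount per step: exp(-r*dt) = 0.979872
Stock lattice S(k, i) with i counting down-moves:
  k=0: S(0,0) = 102.5600
  k=1: S(1,0) = 141.7074; S(1,1) = 74.2273
  k=2: S(2,0) = 195.7974; S(2,1) = 102.5600; S(2,2) = 53.7216
  k=3: S(3,0) = 270.5336; S(3,1) = 141.7074; S(3,2) = 74.2273; S(3,3) = 38.8808
Terminal payoffs V(N, i) = max(K - S_T, 0):
  V(3,0) = 0.000000; V(3,1) = 0.000000; V(3,2) = 43.942712; V(3,3) = 79.289239
Backward induction: V(k, i) = exp(-r*dt) * [p * V(k+1, i) + (1-p) * V(k+1, i+1)]; then take max(V_cont, immediate exercise) for American.
  V(2,0) = exp(-r*dt) * [p*0.000000 + (1-p)*0.000000] = 0.000000; exercise = 0.000000; V(2,0) = max -> 0.000000
  V(2,1) = exp(-r*dt) * [p*0.000000 + (1-p)*43.942712] = 24.078950; exercise = 15.610000; V(2,1) = max -> 24.078950
  V(2,2) = exp(-r*dt) * [p*43.942712 + (1-p)*79.289239] = 62.426798; exercise = 64.448371; V(2,2) = max -> 64.448371
  V(1,0) = exp(-r*dt) * [p*0.000000 + (1-p)*24.078950] = 13.194357; exercise = 0.000000; V(1,0) = max -> 13.194357
  V(1,1) = exp(-r*dt) * [p*24.078950 + (1-p)*64.448371] = 45.715210; exercise = 43.942712; V(1,1) = max -> 45.715210
  V(0,0) = exp(-r*dt) * [p*13.194357 + (1-p)*45.715210] = 30.748983; exercise = 15.610000; V(0,0) = max -> 30.748983

Answer: Price = V(0,0) = 30.7490


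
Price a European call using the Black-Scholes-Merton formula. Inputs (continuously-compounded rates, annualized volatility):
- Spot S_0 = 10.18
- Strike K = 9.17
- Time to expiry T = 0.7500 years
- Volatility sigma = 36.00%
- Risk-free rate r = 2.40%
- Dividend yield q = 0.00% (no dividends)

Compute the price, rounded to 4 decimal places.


d1 = (ln(S/K) + (r - q + 0.5*sigma^2) * T) / (sigma * sqrt(T)) = 0.54876413
d2 = d1 - sigma * sqrt(T) = 0.23699499
exp(-rT) = 0.98216103; exp(-qT) = 1.00000000
C = S_0 * exp(-qT) * N(d1) - K * exp(-rT) * N(d2)
N(d1) = 0.70841634; N(d2) = 0.59366966
C = 10.1800 * 1.00000000 * 0.70841634 - 9.1700 * 0.98216103 * 0.59366966 = 1.8648

Answer: Price = 1.8648


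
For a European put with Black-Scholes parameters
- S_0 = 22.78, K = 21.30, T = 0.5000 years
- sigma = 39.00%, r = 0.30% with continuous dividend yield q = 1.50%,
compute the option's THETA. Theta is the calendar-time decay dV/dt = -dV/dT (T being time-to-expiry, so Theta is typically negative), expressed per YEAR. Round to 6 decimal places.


Answer: Theta = -2.423783

Derivation:
d1 = 0.3597211215; d2 = 0.0839494769
phi(d1) = 0.3739481319; exp(-qT) = 0.9925280548; exp(-rT) = 0.9985011244
Theta = -S*exp(-qT)*phi(d1)*sigma/(2*sqrt(T)) + r*K*exp(-rT)*N(-d2) - q*S*exp(-qT)*N(-d1)
N(-d1) = 0.3595278476; N(-d2) = 0.4665483008; sqrt(T) = 0.7071067812
Term 1 = -22.7800 * 0.9925280548 * 0.3739481319 * 0.3900 / (2 * 0.7071067812) = -2.3316184773
Term 2 = 0.0030 * 21.3000 * 0.9985011244 * 0.4665483008 = 0.0297677513
Term 3 = -0.0150 * 22.7800 * 0.9925280548 * 0.3595278476 = -0.1219327321
Theta = -2.3316184773 + (0.0297677513) + (-0.1219327321) = -2.423783


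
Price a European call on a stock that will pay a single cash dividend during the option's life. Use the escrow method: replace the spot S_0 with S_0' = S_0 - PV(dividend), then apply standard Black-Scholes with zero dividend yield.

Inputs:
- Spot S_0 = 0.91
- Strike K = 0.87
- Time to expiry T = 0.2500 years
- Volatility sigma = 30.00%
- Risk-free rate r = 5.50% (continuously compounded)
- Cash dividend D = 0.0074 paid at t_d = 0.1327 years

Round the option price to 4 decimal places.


Answer: Price = 0.0779

Derivation:
PV(D) = D * exp(-r * t_d) = 0.0074 * 0.99272807 = 0.00734619
S_0' = S_0 - PV(D) = 0.9100 - 0.00734619 = 0.90265381
d1 = (ln(S_0'/K) + (r + sigma^2/2)*T) / (sigma*sqrt(T)) = 0.41230595
d2 = d1 - sigma*sqrt(T) = 0.26230595
exp(-rT) = 0.98634410
N(d1) = 0.65994241; N(d2) = 0.60345721
C = S_0' * N(d1) - K * exp(-rT) * N(d2) = 0.90265381 * 0.65994241 - 0.8700 * 0.98634410 * 0.60345721 = 0.0779


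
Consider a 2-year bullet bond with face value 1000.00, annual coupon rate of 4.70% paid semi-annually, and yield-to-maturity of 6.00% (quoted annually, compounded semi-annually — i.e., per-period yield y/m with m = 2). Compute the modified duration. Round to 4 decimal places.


Answer: Modified duration = 1.8750

Derivation:
Coupon per period c = face * coupon_rate / m = 23.500000
Periods per year m = 2; per-period yield y/m = 0.030000
Number of cashflows N = 4
Cashflows (t years, CF_t, discount factor 1/(1+y/m)^(m*t), PV):
  t = 0.5000: CF_t = 23.500000, DF = 0.970874, PV = 22.815534
  t = 1.0000: CF_t = 23.500000, DF = 0.942596, PV = 22.151004
  t = 1.5000: CF_t = 23.500000, DF = 0.915142, PV = 21.505829
  t = 2.0000: CF_t = 1023.500000, DF = 0.888487, PV = 909.366494
Price P = sum_t PV_t = 975.838860
First compute Macaulay numerator sum_t t * PV_t:
  t * PV_t at t = 0.5000: 11.407767
  t * PV_t at t = 1.0000: 22.151004
  t * PV_t at t = 1.5000: 32.258743
  t * PV_t at t = 2.0000: 1818.732987
Macaulay duration D = 1884.550501 / 975.838860 = 1.931211
Modified duration = D / (1 + y/m) = 1.931211 / (1 + 0.030000) = 1.874962


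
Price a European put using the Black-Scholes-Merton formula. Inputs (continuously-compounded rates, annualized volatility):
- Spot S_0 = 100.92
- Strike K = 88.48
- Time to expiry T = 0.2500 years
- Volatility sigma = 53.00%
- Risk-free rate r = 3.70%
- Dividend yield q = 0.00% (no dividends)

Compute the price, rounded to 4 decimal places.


Answer: Price = 4.6723

Derivation:
d1 = (ln(S/K) + (r - q + 0.5*sigma^2) * T) / (sigma * sqrt(T)) = 0.66382674
d2 = d1 - sigma * sqrt(T) = 0.39882674
exp(-rT) = 0.99079265; exp(-qT) = 1.00000000
P = K * exp(-rT) * N(-d2) - S_0 * exp(-qT) * N(-d1)
N(-d1) = 0.25340060; N(-d2) = 0.34501044
P = 88.4800 * 0.99079265 * 0.34501044 - 100.9200 * 1.00000000 * 0.25340060 = 4.6723


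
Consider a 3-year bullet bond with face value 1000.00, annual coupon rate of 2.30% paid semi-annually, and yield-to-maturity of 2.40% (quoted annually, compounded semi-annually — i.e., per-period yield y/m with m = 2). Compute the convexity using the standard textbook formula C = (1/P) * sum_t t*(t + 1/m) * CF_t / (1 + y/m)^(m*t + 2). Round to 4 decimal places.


Answer: Convexity = 9.8699

Derivation:
Coupon per period c = face * coupon_rate / m = 11.500000
Periods per year m = 2; per-period yield y/m = 0.012000
Number of cashflows N = 6
Cashflows (t years, CF_t, discount factor 1/(1+y/m)^(m*t), PV):
  t = 0.5000: CF_t = 11.500000, DF = 0.988142, PV = 11.363636
  t = 1.0000: CF_t = 11.500000, DF = 0.976425, PV = 11.228890
  t = 1.5000: CF_t = 11.500000, DF = 0.964847, PV = 11.095741
  t = 2.0000: CF_t = 11.500000, DF = 0.953406, PV = 10.964171
  t = 2.5000: CF_t = 11.500000, DF = 0.942101, PV = 10.834161
  t = 3.0000: CF_t = 1011.500000, DF = 0.930930, PV = 941.635476
Price P = sum_t PV_t = 997.122074
Convexity numerator sum_t t*(t + 1/m) * CF_t / (1+y/m)^(m*t + 2):
  t = 0.5000: term = 5.547870
  t = 1.0000: term = 16.446256
  t = 1.5000: term = 32.502482
  t = 2.0000: term = 53.528463
  t = 2.5000: term = 79.340607
  t = 3.0000: term = 9654.084286
Convexity = (1/P) * sum = 9841.449964 / 997.122074 = 9.869855


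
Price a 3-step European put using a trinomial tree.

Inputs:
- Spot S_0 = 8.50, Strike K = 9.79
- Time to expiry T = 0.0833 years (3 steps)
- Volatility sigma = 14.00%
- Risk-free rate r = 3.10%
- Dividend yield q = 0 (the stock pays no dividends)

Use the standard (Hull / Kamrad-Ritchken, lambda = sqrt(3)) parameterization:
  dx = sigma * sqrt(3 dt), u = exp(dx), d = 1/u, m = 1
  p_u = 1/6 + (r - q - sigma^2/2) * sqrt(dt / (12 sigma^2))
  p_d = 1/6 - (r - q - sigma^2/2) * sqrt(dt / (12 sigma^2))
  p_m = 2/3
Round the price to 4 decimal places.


dt = T/N = 0.027767; dx = sigma*sqrt(3*dt) = 0.040406
u = exp(dx) = 1.041234; d = 1/u = 0.960399
p_u = 0.173951, p_m = 0.666667, p_d = 0.159383
Discount per step: exp(-r*dt) = 0.999140
Stock lattice S(k, j) with j the centered position index:
  k=0: S(0,+0) = 8.5000
  k=1: S(1,-1) = 8.1634; S(1,+0) = 8.5000; S(1,+1) = 8.8505
  k=2: S(2,-2) = 7.8401; S(2,-1) = 8.1634; S(2,+0) = 8.5000; S(2,+1) = 8.8505; S(2,+2) = 9.2154
  k=3: S(3,-3) = 7.5296; S(3,-2) = 7.8401; S(3,-1) = 8.1634; S(3,+0) = 8.5000; S(3,+1) = 8.8505; S(3,+2) = 9.2154; S(3,+3) = 9.5954
Terminal payoffs V(N, j) = max(K - S_T, 0):
  V(3,-3) = 2.260363; V(3,-2) = 1.949887; V(3,-1) = 1.626608; V(3,+0) = 1.290000; V(3,+1) = 0.939512; V(3,+2) = 0.574572; V(3,+3) = 0.194584
Backward induction: V(k, j) = exp(-r*dt) * [p_u * V(k+1, j+1) + p_m * V(k+1, j) + p_d * V(k+1, j-1)]
  V(2,-2) = exp(-r*dt) * [p_u*1.626608 + p_m*1.949887 + p_d*2.260363] = 1.941465
  V(2,-1) = exp(-r*dt) * [p_u*1.290000 + p_m*1.626608 + p_d*1.949887] = 1.618186
  V(2,+0) = exp(-r*dt) * [p_u*0.939512 + p_m*1.290000 + p_d*1.626608] = 1.281578
  V(2,+1) = exp(-r*dt) * [p_u*0.574572 + p_m*0.939512 + p_d*1.290000] = 0.931090
  V(2,+2) = exp(-r*dt) * [p_u*0.194584 + p_m*0.574572 + p_d*0.939512] = 0.566150
  V(1,-1) = exp(-r*dt) * [p_u*1.281578 + p_m*1.618186 + p_d*1.941465] = 1.609772
  V(1,+0) = exp(-r*dt) * [p_u*0.931090 + p_m*1.281578 + p_d*1.618186] = 1.273164
  V(1,+1) = exp(-r*dt) * [p_u*0.566150 + p_m*0.931090 + p_d*1.281578] = 0.922676
  V(0,+0) = exp(-r*dt) * [p_u*0.922676 + p_m*1.273164 + p_d*1.609772] = 1.264756

Answer: Price = V(0,0) = 1.2648


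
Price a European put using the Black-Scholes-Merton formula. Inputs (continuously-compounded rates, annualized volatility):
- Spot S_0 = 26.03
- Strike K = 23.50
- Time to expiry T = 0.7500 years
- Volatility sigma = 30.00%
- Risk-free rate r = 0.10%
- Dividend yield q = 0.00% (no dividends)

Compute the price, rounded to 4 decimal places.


d1 = (ln(S/K) + (r - q + 0.5*sigma^2) * T) / (sigma * sqrt(T)) = 0.52634829
d2 = d1 - sigma * sqrt(T) = 0.26654067
exp(-rT) = 0.99925028; exp(-qT) = 1.00000000
P = K * exp(-rT) * N(-d2) - S_0 * exp(-qT) * N(-d1)
N(-d1) = 0.29932312; N(-d2) = 0.39491142
P = 23.5000 * 0.99925028 * 0.39491142 - 26.0300 * 1.00000000 * 0.29932312 = 1.4821

Answer: Price = 1.4821


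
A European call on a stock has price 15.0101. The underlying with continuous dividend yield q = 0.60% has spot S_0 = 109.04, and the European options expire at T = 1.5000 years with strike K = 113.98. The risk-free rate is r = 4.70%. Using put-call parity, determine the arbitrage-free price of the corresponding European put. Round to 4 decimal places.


Answer: Put price = 13.1682

Derivation:
Put-call parity: C - P = S_0 * exp(-qT) - K * exp(-rT).
S_0 * exp(-qT) = 109.0400 * 0.99104038 = 108.06304290
K * exp(-rT) = 113.9800 * 0.93192774 = 106.22112375
P = C - S*exp(-qT) + K*exp(-rT)
P = 15.0101 - 108.06304290 + 106.22112375 = 13.1682


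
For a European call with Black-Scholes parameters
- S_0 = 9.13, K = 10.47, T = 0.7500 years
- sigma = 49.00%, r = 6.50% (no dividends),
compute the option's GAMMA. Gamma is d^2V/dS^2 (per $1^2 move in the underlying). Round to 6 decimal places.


Answer: Gamma = 0.102969

Derivation:
d1 = 0.0043340618; d2 = -0.4200183861
phi(d1) = 0.3989385335; exp(-qT) = 1.0000000000; exp(-rT) = 0.9524192047
Gamma = exp(-qT) * phi(d1) / (S * sigma * sqrt(T)) = 1.0000000000 * 0.3989385335 / (9.1300 * 0.4900 * 0.8660254038) = 0.102969


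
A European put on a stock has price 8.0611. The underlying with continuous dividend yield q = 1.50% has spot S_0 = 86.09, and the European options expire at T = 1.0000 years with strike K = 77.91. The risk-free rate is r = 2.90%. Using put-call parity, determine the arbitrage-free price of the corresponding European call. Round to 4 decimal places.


Answer: Call price = 17.1863

Derivation:
Put-call parity: C - P = S_0 * exp(-qT) - K * exp(-rT).
S_0 * exp(-qT) = 86.0900 * 0.98511194 = 84.80828688
K * exp(-rT) = 77.9100 * 0.97141646 = 75.68305675
C = P + S*exp(-qT) - K*exp(-rT)
C = 8.0611 + 84.80828688 - 75.68305675 = 17.1863


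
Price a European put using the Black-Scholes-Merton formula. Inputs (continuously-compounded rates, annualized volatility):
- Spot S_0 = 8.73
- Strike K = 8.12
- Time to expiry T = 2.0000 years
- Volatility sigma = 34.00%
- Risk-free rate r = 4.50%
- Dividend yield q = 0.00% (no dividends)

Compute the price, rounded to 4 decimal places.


Answer: Price = 0.9647

Derivation:
d1 = (ln(S/K) + (r - q + 0.5*sigma^2) * T) / (sigma * sqrt(T)) = 0.57823702
d2 = d1 - sigma * sqrt(T) = 0.09740441
exp(-rT) = 0.91393119; exp(-qT) = 1.00000000
P = K * exp(-rT) * N(-d2) - S_0 * exp(-qT) * N(-d1)
N(-d1) = 0.28155205; N(-d2) = 0.46120262
P = 8.1200 * 0.91393119 * 0.46120262 - 8.7300 * 1.00000000 * 0.28155205 = 0.9647


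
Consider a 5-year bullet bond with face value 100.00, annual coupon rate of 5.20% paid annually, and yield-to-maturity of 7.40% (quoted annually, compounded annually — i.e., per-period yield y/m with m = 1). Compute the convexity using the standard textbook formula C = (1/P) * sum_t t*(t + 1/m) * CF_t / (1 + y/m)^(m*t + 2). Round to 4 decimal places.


Answer: Convexity = 22.5967

Derivation:
Coupon per period c = face * coupon_rate / m = 5.200000
Periods per year m = 1; per-period yield y/m = 0.074000
Number of cashflows N = 5
Cashflows (t years, CF_t, discount factor 1/(1+y/m)^(m*t), PV):
  t = 1.0000: CF_t = 5.200000, DF = 0.931099, PV = 4.841713
  t = 2.0000: CF_t = 5.200000, DF = 0.866945, PV = 4.508113
  t = 3.0000: CF_t = 5.200000, DF = 0.807211, PV = 4.197498
  t = 4.0000: CF_t = 5.200000, DF = 0.751593, PV = 3.908285
  t = 5.0000: CF_t = 105.200000, DF = 0.699808, PV = 73.619749
Price P = sum_t PV_t = 91.075358
Convexity numerator sum_t t*(t + 1/m) * CF_t / (1+y/m)^(m*t + 2):
  t = 1.0000: term = 8.394996
  t = 2.0000: term = 23.449710
  t = 3.0000: term = 43.667988
  t = 4.0000: term = 67.765345
  t = 5.0000: term = 1914.727721
Convexity = (1/P) * sum = 2058.005759 / 91.075358 = 22.596735


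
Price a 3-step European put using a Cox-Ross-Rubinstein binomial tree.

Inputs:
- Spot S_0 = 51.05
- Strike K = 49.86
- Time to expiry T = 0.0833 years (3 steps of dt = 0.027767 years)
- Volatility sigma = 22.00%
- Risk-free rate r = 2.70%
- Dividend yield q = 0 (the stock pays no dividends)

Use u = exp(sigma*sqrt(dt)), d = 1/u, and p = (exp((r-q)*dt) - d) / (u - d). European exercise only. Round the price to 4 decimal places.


Answer: Price = V(0,0) = 0.7532

Derivation:
dt = T/N = 0.027767
u = exp(sigma*sqrt(dt)) = 1.037340; d = 1/u = 0.964004
p = (exp((r-q)*dt) - d) / (u - d) = 0.501063
Discount per step: exp(-r*dt) = 0.999251
Stock lattice S(k, i) with i counting down-moves:
  k=0: S(0,0) = 51.0500
  k=1: S(1,0) = 52.9562; S(1,1) = 49.2124
  k=2: S(2,0) = 54.9335; S(2,1) = 51.0500; S(2,2) = 47.4410
  k=3: S(3,0) = 56.9847; S(3,1) = 52.9562; S(3,2) = 49.2124; S(3,3) = 45.7333
Terminal payoffs V(N, i) = max(K - S_T, 0):
  V(3,0) = 0.000000; V(3,1) = 0.000000; V(3,2) = 0.647571; V(3,3) = 4.126661
Backward induction: V(k, i) = exp(-r*dt) * [p * V(k+1, i) + (1-p) * V(k+1, i+1)].
  V(2,0) = exp(-r*dt) * [p*0.000000 + (1-p)*0.000000] = 0.000000
  V(2,1) = exp(-r*dt) * [p*0.000000 + (1-p)*0.647571] = 0.322855
  V(2,2) = exp(-r*dt) * [p*0.647571 + (1-p)*4.126661] = 2.381632
  V(1,0) = exp(-r*dt) * [p*0.000000 + (1-p)*0.322855] = 0.160964
  V(1,1) = exp(-r*dt) * [p*0.322855 + (1-p)*2.381632] = 1.349043
  V(0,0) = exp(-r*dt) * [p*0.160964 + (1-p)*1.349043] = 0.753176


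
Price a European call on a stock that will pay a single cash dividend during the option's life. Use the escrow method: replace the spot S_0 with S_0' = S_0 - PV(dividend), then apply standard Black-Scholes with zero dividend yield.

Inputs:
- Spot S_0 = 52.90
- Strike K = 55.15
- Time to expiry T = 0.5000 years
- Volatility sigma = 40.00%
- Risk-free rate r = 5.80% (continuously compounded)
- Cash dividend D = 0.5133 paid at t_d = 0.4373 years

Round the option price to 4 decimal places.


Answer: Price = 5.3901

Derivation:
PV(D) = D * exp(-r * t_d) = 0.5133 * 0.97495555 = 0.50044468
S_0' = S_0 - PV(D) = 52.9000 - 0.50044468 = 52.39955532
d1 = (ln(S_0'/K) + (r + sigma^2/2)*T) / (sigma*sqrt(T)) = 0.06307873
d2 = d1 - sigma*sqrt(T) = -0.21976398
exp(-rT) = 0.97141646
N(d1) = 0.52514809; N(d2) = 0.41302749
C = S_0' * N(d1) - K * exp(-rT) * N(d2) = 52.39955532 * 0.52514809 - 55.1500 * 0.97141646 * 0.41302749 = 5.3901


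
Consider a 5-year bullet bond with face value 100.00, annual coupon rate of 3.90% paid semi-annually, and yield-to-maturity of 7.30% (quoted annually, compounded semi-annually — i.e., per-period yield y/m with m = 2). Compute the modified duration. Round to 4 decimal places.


Coupon per period c = face * coupon_rate / m = 1.950000
Periods per year m = 2; per-period yield y/m = 0.036500
Number of cashflows N = 10
Cashflows (t years, CF_t, discount factor 1/(1+y/m)^(m*t), PV):
  t = 0.5000: CF_t = 1.950000, DF = 0.964785, PV = 1.881331
  t = 1.0000: CF_t = 1.950000, DF = 0.930811, PV = 1.815081
  t = 1.5000: CF_t = 1.950000, DF = 0.898033, PV = 1.751163
  t = 2.0000: CF_t = 1.950000, DF = 0.866409, PV = 1.689497
  t = 2.5000: CF_t = 1.950000, DF = 0.835898, PV = 1.630002
  t = 3.0000: CF_t = 1.950000, DF = 0.806462, PV = 1.572602
  t = 3.5000: CF_t = 1.950000, DF = 0.778063, PV = 1.517223
  t = 4.0000: CF_t = 1.950000, DF = 0.750664, PV = 1.463795
  t = 4.5000: CF_t = 1.950000, DF = 0.724230, PV = 1.412248
  t = 5.0000: CF_t = 101.950000, DF = 0.698726, PV = 71.235121
Price P = sum_t PV_t = 85.968063
First compute Macaulay numerator sum_t t * PV_t:
  t * PV_t at t = 0.5000: 0.940666
  t * PV_t at t = 1.0000: 1.815081
  t * PV_t at t = 1.5000: 2.626745
  t * PV_t at t = 2.0000: 3.378994
  t * PV_t at t = 2.5000: 4.075004
  t * PV_t at t = 3.0000: 4.717805
  t * PV_t at t = 3.5000: 5.310281
  t * PV_t at t = 4.0000: 5.855179
  t * PV_t at t = 4.5000: 6.355114
  t * PV_t at t = 5.0000: 356.175605
Macaulay duration D = 391.250474 / 85.968063 = 4.551114
Modified duration = D / (1 + y/m) = 4.551114 / (1 + 0.036500) = 4.390848

Answer: Modified duration = 4.3908


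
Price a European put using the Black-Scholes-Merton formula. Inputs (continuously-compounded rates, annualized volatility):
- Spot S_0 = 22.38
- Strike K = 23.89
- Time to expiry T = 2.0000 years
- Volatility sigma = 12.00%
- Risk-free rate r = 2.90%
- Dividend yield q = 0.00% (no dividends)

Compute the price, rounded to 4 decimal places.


d1 = (ln(S/K) + (r - q + 0.5*sigma^2) * T) / (sigma * sqrt(T)) = 0.04188277
d2 = d1 - sigma * sqrt(T) = -0.12782286
exp(-rT) = 0.94364995; exp(-qT) = 1.00000000
P = K * exp(-rT) * N(-d2) - S_0 * exp(-qT) * N(-d1)
N(-d1) = 0.48329608; N(-d2) = 0.55085542
P = 23.8900 * 0.94364995 * 0.55085542 - 22.3800 * 1.00000000 * 0.48329608 = 1.6022

Answer: Price = 1.6022


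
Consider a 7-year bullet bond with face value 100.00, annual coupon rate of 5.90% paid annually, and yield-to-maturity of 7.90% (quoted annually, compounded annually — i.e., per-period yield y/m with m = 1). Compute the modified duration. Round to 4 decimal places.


Coupon per period c = face * coupon_rate / m = 5.900000
Periods per year m = 1; per-period yield y/m = 0.079000
Number of cashflows N = 7
Cashflows (t years, CF_t, discount factor 1/(1+y/m)^(m*t), PV):
  t = 1.0000: CF_t = 5.900000, DF = 0.926784, PV = 5.468026
  t = 2.0000: CF_t = 5.900000, DF = 0.858929, PV = 5.067679
  t = 3.0000: CF_t = 5.900000, DF = 0.796041, PV = 4.696644
  t = 4.0000: CF_t = 5.900000, DF = 0.737758, PV = 4.352775
  t = 5.0000: CF_t = 5.900000, DF = 0.683743, PV = 4.034083
  t = 6.0000: CF_t = 5.900000, DF = 0.633682, PV = 3.738723
  t = 7.0000: CF_t = 105.900000, DF = 0.587286, PV = 62.193622
Price P = sum_t PV_t = 89.551552
First compute Macaulay numerator sum_t t * PV_t:
  t * PV_t at t = 1.0000: 5.468026
  t * PV_t at t = 2.0000: 10.135359
  t * PV_t at t = 3.0000: 14.089933
  t * PV_t at t = 4.0000: 17.411101
  t * PV_t at t = 5.0000: 20.170413
  t * PV_t at t = 6.0000: 22.432341
  t * PV_t at t = 7.0000: 435.355352
Macaulay duration D = 525.062524 / 89.551552 = 5.863243
Modified duration = D / (1 + y/m) = 5.863243 / (1 + 0.079000) = 5.433960

Answer: Modified duration = 5.4340


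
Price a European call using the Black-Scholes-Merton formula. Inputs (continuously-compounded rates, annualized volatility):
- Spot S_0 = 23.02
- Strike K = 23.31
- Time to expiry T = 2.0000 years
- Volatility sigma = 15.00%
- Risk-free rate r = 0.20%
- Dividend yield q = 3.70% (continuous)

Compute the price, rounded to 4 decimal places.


d1 = (ln(S/K) + (r - q + 0.5*sigma^2) * T) / (sigma * sqrt(T)) = -0.28293251
d2 = d1 - sigma * sqrt(T) = -0.49506455
exp(-rT) = 0.99600799; exp(-qT) = 0.92867169
C = S_0 * exp(-qT) * N(d1) - K * exp(-rT) * N(d2)
N(d1) = 0.38861428; N(d2) = 0.31027728
C = 23.0200 * 0.92867169 * 0.38861428 - 23.3100 * 0.99600799 * 0.31027728 = 1.1041

Answer: Price = 1.1041


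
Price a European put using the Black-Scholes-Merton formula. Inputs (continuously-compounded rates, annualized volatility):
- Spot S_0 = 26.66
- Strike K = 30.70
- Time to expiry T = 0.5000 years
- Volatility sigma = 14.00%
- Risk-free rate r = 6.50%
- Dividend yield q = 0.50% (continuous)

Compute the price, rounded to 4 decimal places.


d1 = (ln(S/K) + (r - q + 0.5*sigma^2) * T) / (sigma * sqrt(T)) = -1.07276523
d2 = d1 - sigma * sqrt(T) = -1.17176018
exp(-rT) = 0.96802245; exp(-qT) = 0.99750312
P = K * exp(-rT) * N(-d2) - S_0 * exp(-qT) * N(-d1)
N(-d1) = 0.85831177; N(-d2) = 0.87935332
P = 30.7000 * 0.96802245 * 0.87935332 - 26.6600 * 0.99750312 * 0.85831177 = 3.3074

Answer: Price = 3.3074


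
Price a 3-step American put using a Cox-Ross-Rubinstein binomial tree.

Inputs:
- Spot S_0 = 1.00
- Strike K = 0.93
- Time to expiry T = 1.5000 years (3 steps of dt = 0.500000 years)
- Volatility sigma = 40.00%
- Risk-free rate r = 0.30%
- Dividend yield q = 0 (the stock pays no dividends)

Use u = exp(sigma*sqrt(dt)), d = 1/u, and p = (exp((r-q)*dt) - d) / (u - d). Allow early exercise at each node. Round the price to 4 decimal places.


dt = T/N = 0.500000
u = exp(sigma*sqrt(dt)) = 1.326896; d = 1/u = 0.753638
p = (exp((r-q)*dt) - d) / (u - d) = 0.432376
Discount per step: exp(-r*dt) = 0.998501
Stock lattice S(k, i) with i counting down-moves:
  k=0: S(0,0) = 1.0000
  k=1: S(1,0) = 1.3269; S(1,1) = 0.7536
  k=2: S(2,0) = 1.7607; S(2,1) = 1.0000; S(2,2) = 0.5680
  k=3: S(3,0) = 2.3362; S(3,1) = 1.3269; S(3,2) = 0.7536; S(3,3) = 0.4280
Terminal payoffs V(N, i) = max(K - S_T, 0):
  V(3,0) = 0.000000; V(3,1) = 0.000000; V(3,2) = 0.176362; V(3,3) = 0.501956
Backward induction: V(k, i) = exp(-r*dt) * [p * V(k+1, i) + (1-p) * V(k+1, i+1)]; then take max(V_cont, immediate exercise) for American.
  V(2,0) = exp(-r*dt) * [p*0.000000 + (1-p)*0.000000] = 0.000000; exercise = 0.000000; V(2,0) = max -> 0.000000
  V(2,1) = exp(-r*dt) * [p*0.000000 + (1-p)*0.176362] = 0.099957; exercise = 0.000000; V(2,1) = max -> 0.099957
  V(2,2) = exp(-r*dt) * [p*0.176362 + (1-p)*0.501956] = 0.360635; exercise = 0.362029; V(2,2) = max -> 0.362029
  V(1,0) = exp(-r*dt) * [p*0.000000 + (1-p)*0.099957] = 0.056653; exercise = 0.000000; V(1,0) = max -> 0.056653
  V(1,1) = exp(-r*dt) * [p*0.099957 + (1-p)*0.362029] = 0.248343; exercise = 0.176362; V(1,1) = max -> 0.248343
  V(0,0) = exp(-r*dt) * [p*0.056653 + (1-p)*0.248343] = 0.165213; exercise = 0.000000; V(0,0) = max -> 0.165213

Answer: Price = V(0,0) = 0.1652
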